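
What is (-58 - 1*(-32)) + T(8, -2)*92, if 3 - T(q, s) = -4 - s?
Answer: 434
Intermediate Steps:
T(q, s) = 7 + s (T(q, s) = 3 - (-4 - s) = 3 + (4 + s) = 7 + s)
(-58 - 1*(-32)) + T(8, -2)*92 = (-58 - 1*(-32)) + (7 - 2)*92 = (-58 + 32) + 5*92 = -26 + 460 = 434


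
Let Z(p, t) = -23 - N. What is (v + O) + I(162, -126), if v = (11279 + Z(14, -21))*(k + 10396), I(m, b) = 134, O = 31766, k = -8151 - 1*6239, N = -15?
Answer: -44984474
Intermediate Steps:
Z(p, t) = -8 (Z(p, t) = -23 - 1*(-15) = -23 + 15 = -8)
k = -14390 (k = -8151 - 6239 = -14390)
v = -45016374 (v = (11279 - 8)*(-14390 + 10396) = 11271*(-3994) = -45016374)
(v + O) + I(162, -126) = (-45016374 + 31766) + 134 = -44984608 + 134 = -44984474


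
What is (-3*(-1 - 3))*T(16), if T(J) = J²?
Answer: 3072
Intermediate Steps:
(-3*(-1 - 3))*T(16) = -3*(-1 - 3)*16² = -3*(-4)*256 = 12*256 = 3072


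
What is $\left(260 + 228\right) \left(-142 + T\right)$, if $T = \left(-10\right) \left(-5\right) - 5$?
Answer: $-47336$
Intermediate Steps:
$T = 45$ ($T = 50 - 5 = 45$)
$\left(260 + 228\right) \left(-142 + T\right) = \left(260 + 228\right) \left(-142 + 45\right) = 488 \left(-97\right) = -47336$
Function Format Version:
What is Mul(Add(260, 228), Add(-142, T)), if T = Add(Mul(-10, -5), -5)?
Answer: -47336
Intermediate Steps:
T = 45 (T = Add(50, -5) = 45)
Mul(Add(260, 228), Add(-142, T)) = Mul(Add(260, 228), Add(-142, 45)) = Mul(488, -97) = -47336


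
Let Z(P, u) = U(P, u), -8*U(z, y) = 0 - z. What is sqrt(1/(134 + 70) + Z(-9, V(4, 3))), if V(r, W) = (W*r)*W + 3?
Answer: I*sqrt(46614)/204 ≈ 1.0583*I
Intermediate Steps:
V(r, W) = 3 + r*W**2 (V(r, W) = r*W**2 + 3 = 3 + r*W**2)
U(z, y) = z/8 (U(z, y) = -(0 - z)/8 = -(-1)*z/8 = z/8)
Z(P, u) = P/8
sqrt(1/(134 + 70) + Z(-9, V(4, 3))) = sqrt(1/(134 + 70) + (1/8)*(-9)) = sqrt(1/204 - 9/8) = sqrt(-457/408) = I*sqrt(46614)/204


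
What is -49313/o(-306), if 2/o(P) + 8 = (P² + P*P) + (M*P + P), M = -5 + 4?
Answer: -4617274816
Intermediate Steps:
M = -1
o(P) = 2/(-8 + 2*P²) (o(P) = 2/(-8 + ((P² + P*P) + (-P + P))) = 2/(-8 + ((P² + P²) + 0)) = 2/(-8 + (2*P² + 0)) = 2/(-8 + 2*P²))
-49313/o(-306) = -49313/(1/(-4 + (-306)²)) = -49313/(1/(-4 + 93636)) = -49313/(1/93632) = -49313/1/93632 = -49313*93632 = -4617274816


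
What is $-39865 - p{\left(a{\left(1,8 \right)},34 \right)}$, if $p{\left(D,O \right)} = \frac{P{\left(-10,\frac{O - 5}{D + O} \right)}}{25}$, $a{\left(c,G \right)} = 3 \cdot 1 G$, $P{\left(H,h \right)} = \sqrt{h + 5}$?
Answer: $-39865 - \frac{\sqrt{22}}{50} \approx -39865.0$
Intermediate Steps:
$P{\left(H,h \right)} = \sqrt{5 + h}$
$a{\left(c,G \right)} = 3 G$
$p{\left(D,O \right)} = \frac{\sqrt{5 + \frac{-5 + O}{D + O}}}{25}$ ($p{\left(D,O \right)} = \frac{\sqrt{5 + \frac{O - 5}{D + O}}}{25} = \sqrt{5 + \frac{-5 + O}{D + O}} \frac{1}{25} = \frac{\sqrt{5 + \frac{-5 + O}{D + O}}}{25}$)
$-39865 - p{\left(a{\left(1,8 \right)},34 \right)} = -39865 - \frac{\sqrt{\frac{-5 + 5 \cdot 3 \cdot 8 + 6 \cdot 34}{3 \cdot 8 + 34}}}{25} = -39865 - \frac{\sqrt{\frac{-5 + 5 \cdot 24 + 204}{24 + 34}}}{25} = -39865 - \frac{\sqrt{\frac{-5 + 120 + 204}{58}}}{25} = -39865 - \frac{\sqrt{\frac{1}{58} \cdot 319}}{25} = -39865 - \frac{\sqrt{\frac{11}{2}}}{25} = -39865 - \frac{\frac{1}{2} \sqrt{22}}{25} = -39865 - \frac{\sqrt{22}}{50}$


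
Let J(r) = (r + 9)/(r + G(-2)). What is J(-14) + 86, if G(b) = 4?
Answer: 173/2 ≈ 86.500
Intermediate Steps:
J(r) = (9 + r)/(4 + r) (J(r) = (r + 9)/(r + 4) = (9 + r)/(4 + r))
J(-14) + 86 = (9 - 14)/(4 - 14) + 86 = -5/(-10) + 86 = -⅒*(-5) + 86 = ½ + 86 = 173/2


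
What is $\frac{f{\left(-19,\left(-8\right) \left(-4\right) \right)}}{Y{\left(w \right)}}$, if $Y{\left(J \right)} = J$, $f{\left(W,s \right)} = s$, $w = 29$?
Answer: $\frac{32}{29} \approx 1.1034$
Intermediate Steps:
$\frac{f{\left(-19,\left(-8\right) \left(-4\right) \right)}}{Y{\left(w \right)}} = \frac{\left(-8\right) \left(-4\right)}{29} = 32 \cdot \frac{1}{29} = \frac{32}{29}$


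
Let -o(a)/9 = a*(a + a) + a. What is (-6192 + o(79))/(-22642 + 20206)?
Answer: 39747/812 ≈ 48.950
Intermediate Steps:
o(a) = -18*a² - 9*a (o(a) = -9*(a*(a + a) + a) = -9*(a*(2*a) + a) = -9*(2*a² + a) = -9*(a + 2*a²) = -18*a² - 9*a)
(-6192 + o(79))/(-22642 + 20206) = (-6192 - 9*79*(1 + 2*79))/(-22642 + 20206) = (-6192 - 9*79*(1 + 158))/(-2436) = (-6192 - 9*79*159)*(-1/2436) = (-6192 - 113049)*(-1/2436) = -119241*(-1/2436) = 39747/812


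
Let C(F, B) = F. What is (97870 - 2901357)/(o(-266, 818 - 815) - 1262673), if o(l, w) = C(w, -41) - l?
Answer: 2803487/1262404 ≈ 2.2208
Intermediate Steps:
o(l, w) = w - l
(97870 - 2901357)/(o(-266, 818 - 815) - 1262673) = (97870 - 2901357)/(((818 - 815) - 1*(-266)) - 1262673) = -2803487/((3 + 266) - 1262673) = -2803487/(269 - 1262673) = -2803487/(-1262404) = -2803487*(-1/1262404) = 2803487/1262404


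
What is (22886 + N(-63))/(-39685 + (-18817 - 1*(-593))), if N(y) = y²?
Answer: -26855/57909 ≈ -0.46374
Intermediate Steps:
(22886 + N(-63))/(-39685 + (-18817 - 1*(-593))) = (22886 + (-63)²)/(-39685 + (-18817 - 1*(-593))) = (22886 + 3969)/(-39685 + (-18817 + 593)) = 26855/(-39685 - 18224) = 26855/(-57909) = 26855*(-1/57909) = -26855/57909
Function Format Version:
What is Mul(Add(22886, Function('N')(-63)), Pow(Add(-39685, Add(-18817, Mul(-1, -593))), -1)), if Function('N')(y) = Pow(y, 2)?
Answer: Rational(-26855, 57909) ≈ -0.46374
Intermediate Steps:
Mul(Add(22886, Function('N')(-63)), Pow(Add(-39685, Add(-18817, Mul(-1, -593))), -1)) = Mul(Add(22886, Pow(-63, 2)), Pow(Add(-39685, Add(-18817, Mul(-1, -593))), -1)) = Mul(Add(22886, 3969), Pow(Add(-39685, Add(-18817, 593)), -1)) = Mul(26855, Pow(Add(-39685, -18224), -1)) = Mul(26855, Pow(-57909, -1)) = Mul(26855, Rational(-1, 57909)) = Rational(-26855, 57909)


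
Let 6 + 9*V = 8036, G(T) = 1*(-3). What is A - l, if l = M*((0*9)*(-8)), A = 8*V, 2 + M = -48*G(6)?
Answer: 64240/9 ≈ 7137.8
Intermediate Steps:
G(T) = -3
V = 8030/9 (V = -2/3 + (1/9)*8036 = -2/3 + 8036/9 = 8030/9 ≈ 892.22)
M = 142 (M = -2 - 48*(-3) = -2 + 144 = 142)
A = 64240/9 (A = 8*(8030/9) = 64240/9 ≈ 7137.8)
l = 0 (l = 142*((0*9)*(-8)) = 142*(0*(-8)) = 142*0 = 0)
A - l = 64240/9 - 1*0 = 64240/9 + 0 = 64240/9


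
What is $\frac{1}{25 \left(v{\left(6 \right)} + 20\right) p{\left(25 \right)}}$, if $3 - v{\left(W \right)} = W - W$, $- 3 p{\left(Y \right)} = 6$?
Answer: $- \frac{1}{1150} \approx -0.00086956$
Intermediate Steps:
$p{\left(Y \right)} = -2$ ($p{\left(Y \right)} = \left(- \frac{1}{3}\right) 6 = -2$)
$v{\left(W \right)} = 3$ ($v{\left(W \right)} = 3 - \left(W - W\right) = 3 - 0 = 3 + 0 = 3$)
$\frac{1}{25 \left(v{\left(6 \right)} + 20\right) p{\left(25 \right)}} = \frac{1}{25 \left(3 + 20\right) \left(-2\right)} = \frac{1}{25 \cdot 23 \left(-2\right)} = \frac{1}{575 \left(-2\right)} = \frac{1}{-1150} = - \frac{1}{1150}$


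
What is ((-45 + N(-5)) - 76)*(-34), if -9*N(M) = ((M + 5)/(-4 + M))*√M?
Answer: 4114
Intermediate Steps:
N(M) = -√M*(5 + M)/(9*(-4 + M)) (N(M) = -(M + 5)/(-4 + M)*√M/9 = -(5 + M)/(-4 + M)*√M/9 = -√M*(5 + M)/(9*(-4 + M)))
((-45 + N(-5)) - 76)*(-34) = ((-45 + √(-5)*(-5 - 1*(-5))/(9*(-4 - 5))) - 76)*(-34) = ((-45 + (⅑)*(I*√5)*(-5 + 5)/(-9)) - 76)*(-34) = ((-45 + (⅑)*(I*√5)*(-⅑)*0) - 76)*(-34) = ((-45 + 0) - 76)*(-34) = (-45 - 76)*(-34) = -121*(-34) = 4114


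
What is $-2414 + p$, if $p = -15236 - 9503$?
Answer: $-27153$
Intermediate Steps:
$p = -24739$ ($p = -15236 - 9503 = -24739$)
$-2414 + p = -2414 - 24739 = -27153$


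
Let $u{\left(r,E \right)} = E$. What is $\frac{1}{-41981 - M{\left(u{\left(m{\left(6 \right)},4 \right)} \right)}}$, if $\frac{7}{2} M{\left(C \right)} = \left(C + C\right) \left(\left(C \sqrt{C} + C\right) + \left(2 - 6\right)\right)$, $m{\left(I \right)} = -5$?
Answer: $- \frac{7}{293995} \approx -2.381 \cdot 10^{-5}$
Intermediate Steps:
$M{\left(C \right)} = \frac{4 C \left(-4 + C + C^{\frac{3}{2}}\right)}{7}$ ($M{\left(C \right)} = \frac{2 \left(C + C\right) \left(\left(C \sqrt{C} + C\right) + \left(2 - 6\right)\right)}{7} = \frac{2 \cdot 2 C \left(\left(C^{\frac{3}{2}} + C\right) + \left(2 - 6\right)\right)}{7} = \frac{2 \cdot 2 C \left(\left(C + C^{\frac{3}{2}}\right) - 4\right)}{7} = \frac{2 \cdot 2 C \left(-4 + C + C^{\frac{3}{2}}\right)}{7} = \frac{4 C \left(-4 + C + C^{\frac{3}{2}}\right)}{7}$)
$\frac{1}{-41981 - M{\left(u{\left(m{\left(6 \right)},4 \right)} \right)}} = \frac{1}{-41981 - \left(\left(- \frac{16}{7}\right) 4 + \frac{4 \cdot 4^{2}}{7} + \frac{4 \cdot 4^{\frac{5}{2}}}{7}\right)} = \frac{1}{-41981 - \left(- \frac{64}{7} + \frac{4}{7} \cdot 16 + \frac{4}{7} \cdot 32\right)} = \frac{1}{-41981 - \left(- \frac{64}{7} + \frac{64}{7} + \frac{128}{7}\right)} = \frac{1}{-41981 - \frac{128}{7}} = \frac{1}{- \frac{293995}{7}} = - \frac{7}{293995}$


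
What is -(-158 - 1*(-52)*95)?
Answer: -4782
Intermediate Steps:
-(-158 - 1*(-52)*95) = -(-158 + 52*95) = -(-158 + 4940) = -1*4782 = -4782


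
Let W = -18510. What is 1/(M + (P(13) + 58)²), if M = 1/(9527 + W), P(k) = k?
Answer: 8983/45283302 ≈ 0.00019837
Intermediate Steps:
M = -1/8983 (M = 1/(9527 - 18510) = 1/(-8983) = -1/8983 ≈ -0.00011132)
1/(M + (P(13) + 58)²) = 1/(-1/8983 + (13 + 58)²) = 1/(-1/8983 + 71²) = 1/(-1/8983 + 5041) = 1/(45283302/8983) = 8983/45283302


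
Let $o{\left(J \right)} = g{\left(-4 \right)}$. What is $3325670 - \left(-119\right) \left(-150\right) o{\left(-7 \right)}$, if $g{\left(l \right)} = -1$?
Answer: $3343520$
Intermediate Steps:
$o{\left(J \right)} = -1$
$3325670 - \left(-119\right) \left(-150\right) o{\left(-7 \right)} = 3325670 - \left(-119\right) \left(-150\right) \left(-1\right) = 3325670 - 17850 \left(-1\right) = 3325670 - -17850 = 3325670 + 17850 = 3343520$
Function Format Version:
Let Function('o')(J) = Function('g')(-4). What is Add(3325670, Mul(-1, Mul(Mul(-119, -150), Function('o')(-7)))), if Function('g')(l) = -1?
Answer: 3343520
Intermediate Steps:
Function('o')(J) = -1
Add(3325670, Mul(-1, Mul(Mul(-119, -150), Function('o')(-7)))) = Add(3325670, Mul(-1, Mul(Mul(-119, -150), -1))) = Add(3325670, Mul(-1, Mul(17850, -1))) = Add(3325670, Mul(-1, -17850)) = Add(3325670, 17850) = 3343520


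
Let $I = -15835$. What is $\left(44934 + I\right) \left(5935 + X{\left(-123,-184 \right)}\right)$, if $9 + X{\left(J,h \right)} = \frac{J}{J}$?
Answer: $172469773$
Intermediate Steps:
$X{\left(J,h \right)} = -8$ ($X{\left(J,h \right)} = -9 + \frac{J}{J} = -9 + 1 = -8$)
$\left(44934 + I\right) \left(5935 + X{\left(-123,-184 \right)}\right) = \left(44934 - 15835\right) \left(5935 - 8\right) = 29099 \cdot 5927 = 172469773$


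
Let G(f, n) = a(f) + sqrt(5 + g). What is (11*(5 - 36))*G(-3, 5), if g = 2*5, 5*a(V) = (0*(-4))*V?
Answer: -341*sqrt(15) ≈ -1320.7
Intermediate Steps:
a(V) = 0 (a(V) = ((0*(-4))*V)/5 = (0*V)/5 = (1/5)*0 = 0)
g = 10
G(f, n) = sqrt(15) (G(f, n) = 0 + sqrt(5 + 10) = 0 + sqrt(15) = sqrt(15))
(11*(5 - 36))*G(-3, 5) = (11*(5 - 36))*sqrt(15) = (11*(-31))*sqrt(15) = -341*sqrt(15)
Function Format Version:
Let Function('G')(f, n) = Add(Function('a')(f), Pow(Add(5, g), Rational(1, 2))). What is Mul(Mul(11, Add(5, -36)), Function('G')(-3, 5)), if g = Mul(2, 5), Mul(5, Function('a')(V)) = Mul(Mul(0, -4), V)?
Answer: Mul(-341, Pow(15, Rational(1, 2))) ≈ -1320.7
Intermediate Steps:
Function('a')(V) = 0 (Function('a')(V) = Mul(Rational(1, 5), Mul(Mul(0, -4), V)) = Mul(Rational(1, 5), Mul(0, V)) = Mul(Rational(1, 5), 0) = 0)
g = 10
Function('G')(f, n) = Pow(15, Rational(1, 2)) (Function('G')(f, n) = Add(0, Pow(Add(5, 10), Rational(1, 2))) = Add(0, Pow(15, Rational(1, 2))) = Pow(15, Rational(1, 2)))
Mul(Mul(11, Add(5, -36)), Function('G')(-3, 5)) = Mul(Mul(11, Add(5, -36)), Pow(15, Rational(1, 2))) = Mul(Mul(11, -31), Pow(15, Rational(1, 2))) = Mul(-341, Pow(15, Rational(1, 2)))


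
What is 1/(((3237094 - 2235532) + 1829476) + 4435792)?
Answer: 1/7266830 ≈ 1.3761e-7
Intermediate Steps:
1/(((3237094 - 2235532) + 1829476) + 4435792) = 1/((1001562 + 1829476) + 4435792) = 1/(2831038 + 4435792) = 1/7266830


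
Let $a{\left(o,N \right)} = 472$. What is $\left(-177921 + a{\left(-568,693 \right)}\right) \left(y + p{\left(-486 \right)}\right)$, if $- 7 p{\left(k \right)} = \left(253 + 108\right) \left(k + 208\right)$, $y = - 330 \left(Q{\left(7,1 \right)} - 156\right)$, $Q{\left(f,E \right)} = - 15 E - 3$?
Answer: $- \frac{89132277802}{7} \approx -1.2733 \cdot 10^{10}$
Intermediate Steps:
$Q{\left(f,E \right)} = -3 - 15 E$
$y = 57420$ ($y = - 330 \left(\left(-3 - 15\right) - 156\right) = - 330 \left(-18 - 156\right) = \left(-330\right) \left(-174\right) = 57420$)
$p{\left(k \right)} = - \frac{75088}{7} - \frac{361 k}{7}$ ($p{\left(k \right)} = - \frac{\left(253 + 108\right) \left(k + 208\right)}{7} = - \frac{361 \left(208 + k\right)}{7} = - \frac{75088 + 361 k}{7} = - \frac{75088}{7} - \frac{361 k}{7}$)
$\left(-177921 + a{\left(-568,693 \right)}\right) \left(y + p{\left(-486 \right)}\right) = \left(-177921 + 472\right) \left(57420 - - \frac{100358}{7}\right) = - 177449 \left(57420 + \left(- \frac{75088}{7} + \frac{175446}{7}\right)\right) = - 177449 \left(57420 + \frac{100358}{7}\right) = \left(-177449\right) \frac{502298}{7} = - \frac{89132277802}{7}$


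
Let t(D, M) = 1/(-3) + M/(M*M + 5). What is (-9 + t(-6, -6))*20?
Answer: -23320/123 ≈ -189.59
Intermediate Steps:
t(D, M) = -⅓ + M/(5 + M²) (t(D, M) = 1*(-⅓) + M/(M² + 5) = -⅓ + M/(5 + M²))
(-9 + t(-6, -6))*20 = (-9 + (-5 - 1*(-6)² + 3*(-6))/(3*(5 + (-6)²)))*20 = (-9 + (-5 - 1*36 - 18)/(3*(5 + 36)))*20 = (-9 + (⅓)*(-5 - 36 - 18)/41)*20 = (-9 + (⅓)*(1/41)*(-59))*20 = (-9 - 59/123)*20 = -1166/123*20 = -23320/123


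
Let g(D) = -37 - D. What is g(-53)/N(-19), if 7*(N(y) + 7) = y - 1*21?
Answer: -112/89 ≈ -1.2584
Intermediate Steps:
N(y) = -10 + y/7 (N(y) = -7 + (y - 1*21)/7 = -7 + (y - 21)/7 = -7 + (-21 + y)/7 = -7 + (-3 + y/7) = -10 + y/7)
g(-53)/N(-19) = (-37 - 1*(-53))/(-10 + (⅐)*(-19)) = (-37 + 53)/(-10 - 19/7) = 16/(-89/7) = 16*(-7/89) = -112/89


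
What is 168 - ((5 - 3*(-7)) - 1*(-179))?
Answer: -37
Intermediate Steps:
168 - ((5 - 3*(-7)) - 1*(-179)) = 168 - ((5 + 21) + 179) = 168 - (26 + 179) = 168 - 1*205 = 168 - 205 = -37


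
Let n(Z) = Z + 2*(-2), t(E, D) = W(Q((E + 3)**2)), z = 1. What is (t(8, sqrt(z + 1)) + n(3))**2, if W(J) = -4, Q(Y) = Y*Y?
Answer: 25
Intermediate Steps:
Q(Y) = Y**2
t(E, D) = -4
n(Z) = -4 + Z (n(Z) = Z - 4 = -4 + Z)
(t(8, sqrt(z + 1)) + n(3))**2 = (-4 + (-4 + 3))**2 = (-4 - 1)**2 = (-5)**2 = 25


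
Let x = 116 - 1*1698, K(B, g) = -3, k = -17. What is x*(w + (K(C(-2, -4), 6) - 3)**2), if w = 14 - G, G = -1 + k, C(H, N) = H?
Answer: -107576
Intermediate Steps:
G = -18 (G = -1 - 17 = -18)
x = -1582 (x = 116 - 1698 = -1582)
w = 32 (w = 14 - 1*(-18) = 14 + 18 = 32)
x*(w + (K(C(-2, -4), 6) - 3)**2) = -1582*(32 + (-3 - 3)**2) = -1582*(32 + (-6)**2) = -1582*(32 + 36) = -1582*68 = -107576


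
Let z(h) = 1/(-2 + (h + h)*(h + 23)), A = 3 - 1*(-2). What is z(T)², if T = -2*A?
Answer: 1/68644 ≈ 1.4568e-5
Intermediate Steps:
A = 5 (A = 3 + 2 = 5)
T = -10 (T = -2*5 = -10)
z(h) = 1/(-2 + 2*h*(23 + h)) (z(h) = 1/(-2 + (2*h)*(23 + h)) = 1/(-2 + 2*h*(23 + h)))
z(T)² = (1/(2*(-1 + (-10)² + 23*(-10))))² = (1/(2*(-1 + 100 - 230)))² = ((½)/(-131))² = ((½)*(-1/131))² = (-1/262)² = 1/68644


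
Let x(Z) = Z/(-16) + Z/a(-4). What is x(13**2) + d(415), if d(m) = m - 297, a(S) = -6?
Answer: 3805/48 ≈ 79.271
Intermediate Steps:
d(m) = -297 + m
x(Z) = -11*Z/48 (x(Z) = Z/(-16) + Z/(-6) = Z*(-1/16) + Z*(-1/6) = -Z/16 - Z/6 = -11*Z/48)
x(13**2) + d(415) = -11/48*13**2 + (-297 + 415) = -11/48*169 + 118 = -1859/48 + 118 = 3805/48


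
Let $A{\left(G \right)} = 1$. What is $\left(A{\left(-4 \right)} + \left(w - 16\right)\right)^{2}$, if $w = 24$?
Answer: $81$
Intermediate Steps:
$\left(A{\left(-4 \right)} + \left(w - 16\right)\right)^{2} = \left(1 + \left(24 - 16\right)\right)^{2} = \left(1 + 8\right)^{2} = 9^{2} = 81$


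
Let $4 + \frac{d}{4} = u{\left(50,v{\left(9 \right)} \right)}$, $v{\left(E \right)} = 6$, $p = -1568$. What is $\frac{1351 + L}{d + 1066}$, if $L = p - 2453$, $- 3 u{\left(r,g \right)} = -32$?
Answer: $- \frac{4005}{1639} \approx -2.4436$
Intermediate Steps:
$u{\left(r,g \right)} = \frac{32}{3}$ ($u{\left(r,g \right)} = \left(- \frac{1}{3}\right) \left(-32\right) = \frac{32}{3}$)
$L = -4021$ ($L = -1568 - 2453 = -4021$)
$d = \frac{80}{3}$ ($d = -16 + 4 \cdot \frac{32}{3} = -16 + \frac{128}{3} = \frac{80}{3} \approx 26.667$)
$\frac{1351 + L}{d + 1066} = \frac{1351 - 4021}{\frac{80}{3} + 1066} = - \frac{2670}{\frac{3278}{3}} = \left(-2670\right) \frac{3}{3278} = - \frac{4005}{1639}$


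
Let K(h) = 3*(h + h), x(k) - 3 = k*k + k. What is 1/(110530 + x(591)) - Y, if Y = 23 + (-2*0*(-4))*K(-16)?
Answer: -10589314/460405 ≈ -23.000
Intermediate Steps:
x(k) = 3 + k + k**2 (x(k) = 3 + (k*k + k) = 3 + (k**2 + k) = 3 + (k + k**2) = 3 + k + k**2)
K(h) = 6*h (K(h) = 3*(2*h) = 6*h)
Y = 23 (Y = 23 + (-2*0*(-4))*(6*(-16)) = 23 + (0*(-4))*(-96) = 23 + 0*(-96) = 23 + 0 = 23)
1/(110530 + x(591)) - Y = 1/(110530 + (3 + 591 + 591**2)) - 1*23 = 1/(110530 + (3 + 591 + 349281)) - 23 = 1/(110530 + 349875) - 23 = 1/460405 - 23 = -10589314/460405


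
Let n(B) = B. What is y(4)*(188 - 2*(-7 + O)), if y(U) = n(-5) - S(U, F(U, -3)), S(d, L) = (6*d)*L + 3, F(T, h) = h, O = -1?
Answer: 13056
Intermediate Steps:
S(d, L) = 3 + 6*L*d (S(d, L) = 6*L*d + 3 = 3 + 6*L*d)
y(U) = -8 + 18*U (y(U) = -5 - (3 + 6*(-3)*U) = -5 - (3 - 18*U) = -5 + (-3 + 18*U) = -8 + 18*U)
y(4)*(188 - 2*(-7 + O)) = (-8 + 18*4)*(188 - 2*(-7 - 1)) = (-8 + 72)*(188 - 2*(-8)) = 64*(188 + 16) = 64*204 = 13056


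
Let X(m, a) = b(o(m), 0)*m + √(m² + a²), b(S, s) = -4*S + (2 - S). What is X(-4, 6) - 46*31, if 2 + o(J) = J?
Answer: -1554 + 2*√13 ≈ -1546.8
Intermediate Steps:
o(J) = -2 + J
b(S, s) = 2 - 5*S
X(m, a) = √(a² + m²) + m*(12 - 5*m) (X(m, a) = (2 - 5*(-2 + m))*m + √(m² + a²) = (2 + (10 - 5*m))*m + √(a² + m²) = (12 - 5*m)*m + √(a² + m²) = m*(12 - 5*m) + √(a² + m²) = √(a² + m²) + m*(12 - 5*m))
X(-4, 6) - 46*31 = (√(6² + (-4)²) - 1*(-4)*(-12 + 5*(-4))) - 46*31 = (√(36 + 16) - 1*(-4)*(-12 - 20)) - 1426 = (√52 - 1*(-4)*(-32)) - 1426 = (2*√13 - 128) - 1426 = (-128 + 2*√13) - 1426 = -1554 + 2*√13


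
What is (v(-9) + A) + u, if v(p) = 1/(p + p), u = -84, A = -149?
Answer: -4195/18 ≈ -233.06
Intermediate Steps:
v(p) = 1/(2*p)
(v(-9) + A) + u = ((½)/(-9) - 149) - 84 = ((½)*(-⅑) - 149) - 84 = (-1/18 - 149) - 84 = -2683/18 - 84 = -4195/18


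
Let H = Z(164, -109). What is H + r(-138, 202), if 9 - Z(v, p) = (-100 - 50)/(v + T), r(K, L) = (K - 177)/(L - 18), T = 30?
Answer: 143877/17848 ≈ 8.0612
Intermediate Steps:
r(K, L) = (-177 + K)/(-18 + L)
Z(v, p) = 9 + 150/(30 + v) (Z(v, p) = 9 - (-100 - 50)/(v + 30) = 9 - (-150)/(30 + v) = 9 + 150/(30 + v))
H = 948/97 (H = 3*(140 + 3*164)/(30 + 164) = 3*(140 + 492)/194 = 3*(1/194)*632 = 948/97 ≈ 9.7732)
H + r(-138, 202) = 948/97 + (-177 - 138)/(-18 + 202) = 948/97 - 315/184 = 143877/17848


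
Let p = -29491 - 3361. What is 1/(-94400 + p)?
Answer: -1/127252 ≈ -7.8584e-6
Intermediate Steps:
p = -32852
1/(-94400 + p) = 1/(-94400 - 32852) = 1/(-127252) = -1/127252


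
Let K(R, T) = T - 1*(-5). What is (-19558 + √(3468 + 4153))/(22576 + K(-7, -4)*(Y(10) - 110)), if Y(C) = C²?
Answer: -9779/11283 + √7621/22566 ≈ -0.86283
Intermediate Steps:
K(R, T) = 5 + T (K(R, T) = T + 5 = 5 + T)
(-19558 + √(3468 + 4153))/(22576 + K(-7, -4)*(Y(10) - 110)) = (-19558 + √(3468 + 4153))/(22576 + (5 - 4)*(10² - 110)) = (-19558 + √7621)/(22576 + 1*(100 - 110)) = (-19558 + √7621)/(22576 + 1*(-10)) = (-19558 + √7621)/(22576 - 10) = (-19558 + √7621)/22566 = (-19558 + √7621)*(1/22566) = -9779/11283 + √7621/22566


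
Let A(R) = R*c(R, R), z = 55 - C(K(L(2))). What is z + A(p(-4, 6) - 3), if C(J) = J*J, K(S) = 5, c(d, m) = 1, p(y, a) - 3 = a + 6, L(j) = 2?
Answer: 42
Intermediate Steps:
p(y, a) = 9 + a (p(y, a) = 3 + (a + 6) = 3 + (6 + a) = 9 + a)
C(J) = J²
z = 30 (z = 55 - 1*5² = 55 - 1*25 = 55 - 25 = 30)
A(R) = R (A(R) = R*1 = R)
z + A(p(-4, 6) - 3) = 30 + ((9 + 6) - 3) = 30 + (15 - 3) = 30 + 12 = 42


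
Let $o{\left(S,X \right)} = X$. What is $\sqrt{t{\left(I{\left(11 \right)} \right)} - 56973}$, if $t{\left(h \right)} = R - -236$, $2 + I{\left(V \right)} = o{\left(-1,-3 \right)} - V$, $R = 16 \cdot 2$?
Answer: $i \sqrt{56705} \approx 238.13 i$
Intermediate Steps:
$R = 32$
$I{\left(V \right)} = -5 - V$ ($I{\left(V \right)} = -2 - \left(3 + V\right) = -5 - V$)
$t{\left(h \right)} = 268$ ($t{\left(h \right)} = 32 - -236 = 32 + 236 = 268$)
$\sqrt{t{\left(I{\left(11 \right)} \right)} - 56973} = \sqrt{268 - 56973} = \sqrt{-56705} = i \sqrt{56705}$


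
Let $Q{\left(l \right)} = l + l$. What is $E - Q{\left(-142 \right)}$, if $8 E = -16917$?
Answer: $- \frac{14645}{8} \approx -1830.6$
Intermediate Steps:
$Q{\left(l \right)} = 2 l$
$E = - \frac{16917}{8}$ ($E = \frac{1}{8} \left(-16917\right) = - \frac{16917}{8} \approx -2114.6$)
$E - Q{\left(-142 \right)} = - \frac{16917}{8} - 2 \left(-142\right) = - \frac{16917}{8} - -284 = - \frac{16917}{8} + 284 = - \frac{14645}{8}$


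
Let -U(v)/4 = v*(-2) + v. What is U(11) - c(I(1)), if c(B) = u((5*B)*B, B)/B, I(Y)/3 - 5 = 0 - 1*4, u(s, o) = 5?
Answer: 127/3 ≈ 42.333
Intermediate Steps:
U(v) = 4*v (U(v) = -4*(v*(-2) + v) = -4*(-2*v + v) = -(-4)*v = 4*v)
I(Y) = 3 (I(Y) = 15 + 3*(0 - 1*4) = 15 + 3*(0 - 4) = 15 + 3*(-4) = 15 - 12 = 3)
c(B) = 5/B
U(11) - c(I(1)) = 4*11 - 5/3 = 44 - 5/3 = 127/3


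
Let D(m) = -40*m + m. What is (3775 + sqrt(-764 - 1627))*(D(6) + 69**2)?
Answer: 17089425 + 4527*I*sqrt(2391) ≈ 1.7089e+7 + 2.2136e+5*I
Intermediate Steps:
D(m) = -39*m
(3775 + sqrt(-764 - 1627))*(D(6) + 69**2) = (3775 + sqrt(-764 - 1627))*(-39*6 + 69**2) = (3775 + sqrt(-2391))*(-234 + 4761) = (3775 + I*sqrt(2391))*4527 = 17089425 + 4527*I*sqrt(2391)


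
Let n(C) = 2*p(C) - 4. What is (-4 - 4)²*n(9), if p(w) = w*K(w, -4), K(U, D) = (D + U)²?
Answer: 28544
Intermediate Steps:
p(w) = w*(-4 + w)²
n(C) = -4 + 2*C*(-4 + C)² (n(C) = 2*(C*(-4 + C)²) - 4 = 2*C*(-4 + C)² - 4 = -4 + 2*C*(-4 + C)²)
(-4 - 4)²*n(9) = (-4 - 4)²*(-4 + 2*9*(-4 + 9)²) = (-8)²*(-4 + 2*9*5²) = 64*(-4 + 2*9*25) = 64*(-4 + 450) = 64*446 = 28544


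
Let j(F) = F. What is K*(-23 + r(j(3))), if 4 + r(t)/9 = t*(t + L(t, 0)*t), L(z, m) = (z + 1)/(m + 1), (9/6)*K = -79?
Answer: -54668/3 ≈ -18223.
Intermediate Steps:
K = -158/3 (K = (2/3)*(-79) = -158/3 ≈ -52.667)
L(z, m) = (1 + z)/(1 + m)
r(t) = -36 + 9*t*(t + t*(1 + t)) (r(t) = -36 + 9*(t*(t + ((1 + t)/(1 + 0))*t)) = -36 + 9*(t*(t + ((1 + t)/1)*t)) = -36 + 9*(t*(t + (1*(1 + t))*t)) = -36 + 9*(t*(t + (1 + t)*t)) = -36 + 9*(t*(t + t*(1 + t))) = -36 + 9*t*(t + t*(1 + t)))
K*(-23 + r(j(3))) = -158*(-23 + (-36 + 9*3**3 + 18*3**2))/3 = -158*(-23 + (-36 + 9*27 + 18*9))/3 = -158*(-23 + (-36 + 243 + 162))/3 = -158*(-23 + 369)/3 = -158/3*346 = -54668/3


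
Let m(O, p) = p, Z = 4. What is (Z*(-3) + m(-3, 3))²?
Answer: 81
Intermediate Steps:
(Z*(-3) + m(-3, 3))² = (4*(-3) + 3)² = (-12 + 3)² = (-9)² = 81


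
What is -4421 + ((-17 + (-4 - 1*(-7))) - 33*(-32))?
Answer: -3379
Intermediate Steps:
-4421 + ((-17 + (-4 - 1*(-7))) - 33*(-32)) = -4421 + ((-17 + (-4 + 7)) + 1056) = -4421 + ((-17 + 3) + 1056) = -4421 + (-14 + 1056) = -4421 + 1042 = -3379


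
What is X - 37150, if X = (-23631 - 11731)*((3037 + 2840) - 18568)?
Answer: 448741992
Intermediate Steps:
X = 448779142 (X = -35362*(5877 - 18568) = -35362*(-12691) = 448779142)
X - 37150 = 448779142 - 37150 = 448741992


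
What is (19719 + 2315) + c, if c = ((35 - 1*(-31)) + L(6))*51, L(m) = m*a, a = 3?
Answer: 26318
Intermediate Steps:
L(m) = 3*m (L(m) = m*3 = 3*m)
c = 4284 (c = ((35 - 1*(-31)) + 3*6)*51 = ((35 + 31) + 18)*51 = (66 + 18)*51 = 84*51 = 4284)
(19719 + 2315) + c = (19719 + 2315) + 4284 = 22034 + 4284 = 26318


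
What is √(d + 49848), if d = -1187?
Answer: √48661 ≈ 220.59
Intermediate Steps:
√(d + 49848) = √(-1187 + 49848) = √48661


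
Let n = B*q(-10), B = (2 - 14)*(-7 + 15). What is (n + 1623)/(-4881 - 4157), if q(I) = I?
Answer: -2583/9038 ≈ -0.28579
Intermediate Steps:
B = -96 (B = -12*8 = -96)
n = 960 (n = -96*(-10) = 960)
(n + 1623)/(-4881 - 4157) = (960 + 1623)/(-4881 - 4157) = 2583/(-9038) = 2583*(-1/9038) = -2583/9038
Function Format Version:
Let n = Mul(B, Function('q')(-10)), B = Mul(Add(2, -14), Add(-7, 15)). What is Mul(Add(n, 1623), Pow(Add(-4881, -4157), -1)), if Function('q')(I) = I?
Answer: Rational(-2583, 9038) ≈ -0.28579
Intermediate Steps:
B = -96 (B = Mul(-12, 8) = -96)
n = 960 (n = Mul(-96, -10) = 960)
Mul(Add(n, 1623), Pow(Add(-4881, -4157), -1)) = Mul(Add(960, 1623), Pow(Add(-4881, -4157), -1)) = Mul(2583, Pow(-9038, -1)) = Mul(2583, Rational(-1, 9038)) = Rational(-2583, 9038)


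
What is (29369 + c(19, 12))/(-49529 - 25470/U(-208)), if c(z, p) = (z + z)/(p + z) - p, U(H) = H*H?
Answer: -19687391360/33214145953 ≈ -0.59274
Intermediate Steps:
U(H) = H²
c(z, p) = -p + 2*z/(p + z) (c(z, p) = (2*z)/(p + z) - p = 2*z/(p + z) - p = -p + 2*z/(p + z))
(29369 + c(19, 12))/(-49529 - 25470/U(-208)) = (29369 + (-1*12² + 2*19 - 1*12*19)/(12 + 19))/(-49529 - 25470/((-208)²)) = (29369 + (-1*144 + 38 - 228)/31)/(-49529 - 25470/43264) = (29369 + (-144 + 38 - 228)/31)/(-49529 - 25470*1/43264) = (29369 + (1/31)*(-334))/(-49529 - 12735/21632) = (29369 - 334/31)/(-1071424063/21632) = (910105/31)*(-21632/1071424063) = -19687391360/33214145953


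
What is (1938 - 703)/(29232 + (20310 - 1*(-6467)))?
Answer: 1235/56009 ≈ 0.022050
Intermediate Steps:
(1938 - 703)/(29232 + (20310 - 1*(-6467))) = 1235/(29232 + (20310 + 6467)) = 1235/(29232 + 26777) = 1235/56009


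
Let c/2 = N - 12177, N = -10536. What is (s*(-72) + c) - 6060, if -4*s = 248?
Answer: -47022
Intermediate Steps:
s = -62 (s = -¼*248 = -62)
c = -45426 (c = 2*(-10536 - 12177) = 2*(-22713) = -45426)
(s*(-72) + c) - 6060 = (-62*(-72) - 45426) - 6060 = (4464 - 45426) - 6060 = -40962 - 6060 = -47022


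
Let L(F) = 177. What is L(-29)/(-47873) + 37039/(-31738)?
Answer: -254112239/217056182 ≈ -1.1707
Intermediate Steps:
L(-29)/(-47873) + 37039/(-31738) = 177/(-47873) + 37039/(-31738) = 177*(-1/47873) + 37039*(-1/31738) = -177/47873 - 37039/31738 = -254112239/217056182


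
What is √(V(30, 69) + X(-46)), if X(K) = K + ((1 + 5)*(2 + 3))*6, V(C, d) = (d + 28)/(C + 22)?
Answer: 3*√10205/26 ≈ 11.656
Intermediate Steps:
V(C, d) = (28 + d)/(22 + C)
X(K) = 180 + K (X(K) = K + (6*5)*6 = K + 30*6 = K + 180 = 180 + K)
√(V(30, 69) + X(-46)) = √((28 + 69)/(22 + 30) + (180 - 46)) = √(97/52 + 134) = √(7065/52) = 3*√10205/26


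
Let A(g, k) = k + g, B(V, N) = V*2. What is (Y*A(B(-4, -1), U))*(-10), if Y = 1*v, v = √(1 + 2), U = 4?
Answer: 40*√3 ≈ 69.282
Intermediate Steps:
B(V, N) = 2*V
v = √3 ≈ 1.7320
Y = √3 (Y = 1*√3 = √3 ≈ 1.7320)
A(g, k) = g + k
(Y*A(B(-4, -1), U))*(-10) = (√3*(2*(-4) + 4))*(-10) = (√3*(-8 + 4))*(-10) = (√3*(-4))*(-10) = -4*√3*(-10) = 40*√3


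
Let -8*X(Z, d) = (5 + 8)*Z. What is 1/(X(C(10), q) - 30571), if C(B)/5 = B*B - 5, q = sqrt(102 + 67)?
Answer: -8/250743 ≈ -3.1905e-5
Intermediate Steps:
q = 13 (q = sqrt(169) = 13)
C(B) = -25 + 5*B**2 (C(B) = 5*(B*B - 5) = 5*(B**2 - 5) = 5*(-5 + B**2) = -25 + 5*B**2)
X(Z, d) = -13*Z/8 (X(Z, d) = -(5 + 8)*Z/8 = -13*Z/8)
1/(X(C(10), q) - 30571) = 1/(-13*(-25 + 5*10**2)/8 - 30571) = 1/(-13*(-25 + 5*100)/8 - 30571) = 1/(-13*(-25 + 500)/8 - 30571) = 1/(-13/8*475 - 30571) = 1/(-6175/8 - 30571) = 1/(-250743/8) = -8/250743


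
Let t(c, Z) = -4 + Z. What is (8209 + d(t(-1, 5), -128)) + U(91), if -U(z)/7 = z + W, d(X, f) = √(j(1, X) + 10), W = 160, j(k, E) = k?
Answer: 6452 + √11 ≈ 6455.3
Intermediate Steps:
d(X, f) = √11 (d(X, f) = √(1 + 10) = √11)
U(z) = -1120 - 7*z (U(z) = -7*(z + 160) = -7*(160 + z) = -1120 - 7*z)
(8209 + d(t(-1, 5), -128)) + U(91) = (8209 + √11) + (-1120 - 7*91) = (8209 + √11) + (-1120 - 637) = (8209 + √11) - 1757 = 6452 + √11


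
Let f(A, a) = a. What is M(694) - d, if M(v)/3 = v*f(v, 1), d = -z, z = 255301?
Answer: 257383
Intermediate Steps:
d = -255301 (d = -1*255301 = -255301)
M(v) = 3*v (M(v) = 3*(v*1) = 3*v)
M(694) - d = 3*694 - 1*(-255301) = 2082 + 255301 = 257383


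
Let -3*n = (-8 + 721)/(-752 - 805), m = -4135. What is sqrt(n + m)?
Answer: 4*I*sqrt(626493723)/1557 ≈ 64.303*I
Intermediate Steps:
n = 713/4671 (n = -(-8 + 721)/(3*(-752 - 805)) = -713/(3*(-1557)) = -713*(-1)/(3*1557) = -1/3*(-713/1557) = 713/4671 ≈ 0.15264)
sqrt(n + m) = sqrt(713/4671 - 4135) = sqrt(-19313872/4671) = 4*I*sqrt(626493723)/1557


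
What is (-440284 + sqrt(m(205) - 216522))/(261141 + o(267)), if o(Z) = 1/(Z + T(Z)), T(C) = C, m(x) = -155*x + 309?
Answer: -235111656/139449295 + 1068*I*sqrt(61997)/139449295 ≈ -1.686 + 0.001907*I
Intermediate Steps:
m(x) = 309 - 155*x
o(Z) = 1/(2*Z) (o(Z) = 1/(Z + Z) = 1/(2*Z))
(-440284 + sqrt(m(205) - 216522))/(261141 + o(267)) = (-440284 + sqrt((309 - 155*205) - 216522))/(261141 + (1/2)/267) = (-440284 + sqrt((309 - 31775) - 216522))/(261141 + (1/2)*(1/267)) = (-440284 + sqrt(-31466 - 216522))/(261141 + 1/534) = (-440284 + sqrt(-247988))/(139449295/534) = (-440284 + 2*I*sqrt(61997))*(534/139449295) = -235111656/139449295 + 1068*I*sqrt(61997)/139449295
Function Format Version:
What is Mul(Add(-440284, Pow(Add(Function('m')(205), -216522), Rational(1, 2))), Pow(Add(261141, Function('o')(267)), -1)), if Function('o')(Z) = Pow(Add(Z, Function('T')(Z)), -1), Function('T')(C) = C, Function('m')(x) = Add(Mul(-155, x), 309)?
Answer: Add(Rational(-235111656, 139449295), Mul(Rational(1068, 139449295), I, Pow(61997, Rational(1, 2)))) ≈ Add(-1.6860, Mul(0.0019070, I))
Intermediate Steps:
Function('m')(x) = Add(309, Mul(-155, x))
Function('o')(Z) = Mul(Rational(1, 2), Pow(Z, -1)) (Function('o')(Z) = Pow(Add(Z, Z), -1) = Pow(Mul(2, Z), -1) = Mul(Rational(1, 2), Pow(Z, -1)))
Mul(Add(-440284, Pow(Add(Function('m')(205), -216522), Rational(1, 2))), Pow(Add(261141, Function('o')(267)), -1)) = Mul(Add(-440284, Pow(Add(Add(309, Mul(-155, 205)), -216522), Rational(1, 2))), Pow(Add(261141, Mul(Rational(1, 2), Pow(267, -1))), -1)) = Mul(Add(-440284, Pow(Add(Add(309, -31775), -216522), Rational(1, 2))), Pow(Add(261141, Mul(Rational(1, 2), Rational(1, 267))), -1)) = Mul(Add(-440284, Pow(Add(-31466, -216522), Rational(1, 2))), Pow(Add(261141, Rational(1, 534)), -1)) = Mul(Add(-440284, Pow(-247988, Rational(1, 2))), Pow(Rational(139449295, 534), -1)) = Mul(Add(-440284, Mul(2, I, Pow(61997, Rational(1, 2)))), Rational(534, 139449295)) = Add(Rational(-235111656, 139449295), Mul(Rational(1068, 139449295), I, Pow(61997, Rational(1, 2))))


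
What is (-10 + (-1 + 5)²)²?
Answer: 36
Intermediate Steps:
(-10 + (-1 + 5)²)² = (-10 + 4²)² = (-10 + 16)² = 6² = 36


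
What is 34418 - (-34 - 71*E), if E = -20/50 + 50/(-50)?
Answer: 171763/5 ≈ 34353.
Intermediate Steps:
E = -7/5 (E = -20*1/50 + 50*(-1/50) = -2/5 - 1 = -7/5 ≈ -1.4000)
34418 - (-34 - 71*E) = 34418 - (-34 - 71*(-7/5)) = 34418 - (-34 + 497/5) = 34418 - 1*327/5 = 34418 - 327/5 = 171763/5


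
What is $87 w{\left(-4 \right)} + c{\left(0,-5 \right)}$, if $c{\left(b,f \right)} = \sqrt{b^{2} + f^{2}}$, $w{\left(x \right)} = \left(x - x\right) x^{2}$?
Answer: $5$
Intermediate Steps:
$w{\left(x \right)} = 0$ ($w{\left(x \right)} = 0 x^{2} = 0$)
$87 w{\left(-4 \right)} + c{\left(0,-5 \right)} = 87 \cdot 0 + \sqrt{0^{2} + \left(-5\right)^{2}} = 0 + \sqrt{0 + 25} = 0 + \sqrt{25} = 0 + 5 = 5$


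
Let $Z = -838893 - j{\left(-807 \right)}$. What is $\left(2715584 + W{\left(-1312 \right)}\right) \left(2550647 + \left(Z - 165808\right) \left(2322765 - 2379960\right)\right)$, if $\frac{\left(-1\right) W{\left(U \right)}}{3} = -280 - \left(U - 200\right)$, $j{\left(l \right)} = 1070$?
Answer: $156008470460528896$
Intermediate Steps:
$Z = -839963$ ($Z = -838893 - 1070 = -839963$)
$W{\left(U \right)} = 240 + 3 U$ ($W{\left(U \right)} = - 3 \left(-280 - \left(U - 200\right)\right) = - 3 \left(-280 - \left(-200 + U\right)\right) = - 3 \left(-80 - U\right) = 240 + 3 U$)
$\left(2715584 + W{\left(-1312 \right)}\right) \left(2550647 + \left(Z - 165808\right) \left(2322765 - 2379960\right)\right) = \left(2715584 + \left(240 + 3 \left(-1312\right)\right)\right) \left(2550647 + \left(-839963 - 165808\right) \left(2322765 - 2379960\right)\right) = \left(2715584 + \left(240 - 3936\right)\right) \left(2550647 + \left(-839963 + \left(-826824 + 661016\right)\right) \left(-57195\right)\right) = \left(2715584 - 3696\right) \left(2550647 + \left(-839963 - 165808\right) \left(-57195\right)\right) = 2711888 \left(2550647 - -57525072345\right) = 2711888 \left(2550647 + 57525072345\right) = 2711888 \cdot 57527622992 = 156008470460528896$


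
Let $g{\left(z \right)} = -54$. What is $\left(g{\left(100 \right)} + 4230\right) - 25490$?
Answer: $-21314$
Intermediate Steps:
$\left(g{\left(100 \right)} + 4230\right) - 25490 = \left(-54 + 4230\right) - 25490 = 4176 - 25490 = -21314$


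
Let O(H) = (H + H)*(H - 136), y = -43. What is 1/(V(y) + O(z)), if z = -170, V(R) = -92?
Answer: 1/103948 ≈ 9.6202e-6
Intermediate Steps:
O(H) = 2*H*(-136 + H) (O(H) = (2*H)*(-136 + H) = 2*H*(-136 + H))
1/(V(y) + O(z)) = 1/(-92 + 2*(-170)*(-136 - 170)) = 1/(-92 + 2*(-170)*(-306)) = 1/(-92 + 104040) = 1/103948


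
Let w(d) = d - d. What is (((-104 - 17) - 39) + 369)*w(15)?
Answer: 0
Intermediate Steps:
w(d) = 0
(((-104 - 17) - 39) + 369)*w(15) = (((-104 - 17) - 39) + 369)*0 = ((-121 - 39) + 369)*0 = (-160 + 369)*0 = 209*0 = 0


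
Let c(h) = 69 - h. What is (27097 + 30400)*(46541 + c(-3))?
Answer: 2680107661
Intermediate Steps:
(27097 + 30400)*(46541 + c(-3)) = (27097 + 30400)*(46541 + (69 - 1*(-3))) = 57497*(46541 + (69 + 3)) = 57497*(46541 + 72) = 57497*46613 = 2680107661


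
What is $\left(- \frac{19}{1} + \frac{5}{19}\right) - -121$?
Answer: $\frac{1943}{19} \approx 102.26$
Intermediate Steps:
$\left(- \frac{19}{1} + \frac{5}{19}\right) - -121 = \left(\left(-19\right) 1 + 5 \cdot \frac{1}{19}\right) + 121 = \left(-19 + \frac{5}{19}\right) + 121 = - \frac{356}{19} + 121 = \frac{1943}{19}$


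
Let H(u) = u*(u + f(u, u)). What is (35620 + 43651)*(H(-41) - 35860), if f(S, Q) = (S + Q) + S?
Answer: -2309639856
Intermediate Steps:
f(S, Q) = Q + 2*S (f(S, Q) = (Q + S) + S = Q + 2*S)
H(u) = 4*u² (H(u) = u*(u + (u + 2*u)) = u*(u + 3*u) = u*(4*u) = 4*u²)
(35620 + 43651)*(H(-41) - 35860) = (35620 + 43651)*(4*(-41)² - 35860) = 79271*(4*1681 - 35860) = 79271*(6724 - 35860) = 79271*(-29136) = -2309639856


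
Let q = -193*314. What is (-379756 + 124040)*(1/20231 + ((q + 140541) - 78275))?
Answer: -8608521874660/20231 ≈ -4.2551e+8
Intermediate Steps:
q = -60602
(-379756 + 124040)*(1/20231 + ((q + 140541) - 78275)) = (-379756 + 124040)*(1/20231 + ((-60602 + 140541) - 78275)) = -255716*(1/20231 + (79939 - 78275)) = -255716*(1/20231 + 1664) = -255716*33664385/20231 = -8608521874660/20231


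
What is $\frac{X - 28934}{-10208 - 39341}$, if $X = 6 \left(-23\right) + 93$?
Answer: $\frac{28979}{49549} \approx 0.58486$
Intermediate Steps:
$X = -45$ ($X = -138 + 93 = -45$)
$\frac{X - 28934}{-10208 - 39341} = \frac{-45 - 28934}{-10208 - 39341} = - \frac{28979}{-49549} = \left(-28979\right) \left(- \frac{1}{49549}\right) = \frac{28979}{49549}$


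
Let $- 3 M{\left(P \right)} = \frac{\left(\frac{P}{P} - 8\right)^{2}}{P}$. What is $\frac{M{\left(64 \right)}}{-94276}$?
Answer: $\frac{1}{369408} \approx 2.707 \cdot 10^{-6}$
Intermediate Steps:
$M{\left(P \right)} = - \frac{49}{3 P}$ ($M{\left(P \right)} = - \frac{\left(\frac{P}{P} - 8\right)^{2} \frac{1}{P}}{3} = - \frac{\left(1 - 8\right)^{2} \frac{1}{P}}{3} = - \frac{\left(-7\right)^{2} \frac{1}{P}}{3} = - \frac{49 \frac{1}{P}}{3} = - \frac{49}{3 P}$)
$\frac{M{\left(64 \right)}}{-94276} = \frac{\left(- \frac{49}{3}\right) \frac{1}{64}}{-94276} = \left(- \frac{49}{3}\right) \frac{1}{64} \left(- \frac{1}{94276}\right) = \left(- \frac{49}{192}\right) \left(- \frac{1}{94276}\right) = \frac{1}{369408}$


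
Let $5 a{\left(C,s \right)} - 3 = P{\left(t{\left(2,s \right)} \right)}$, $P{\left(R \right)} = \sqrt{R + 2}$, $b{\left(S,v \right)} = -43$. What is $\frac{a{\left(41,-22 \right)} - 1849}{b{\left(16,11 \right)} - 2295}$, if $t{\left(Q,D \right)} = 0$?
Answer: $\frac{4621}{5845} - \frac{\sqrt{2}}{11690} \approx 0.79047$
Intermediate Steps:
$P{\left(R \right)} = \sqrt{2 + R}$
$a{\left(C,s \right)} = \frac{3}{5} + \frac{\sqrt{2}}{5}$ ($a{\left(C,s \right)} = \frac{3}{5} + \frac{\sqrt{2 + 0}}{5} = \frac{3}{5} + \frac{\sqrt{2}}{5}$)
$\frac{a{\left(41,-22 \right)} - 1849}{b{\left(16,11 \right)} - 2295} = \frac{\left(\frac{3}{5} + \frac{\sqrt{2}}{5}\right) - 1849}{-43 - 2295} = \frac{- \frac{9242}{5} + \frac{\sqrt{2}}{5}}{-2338} = \left(- \frac{9242}{5} + \frac{\sqrt{2}}{5}\right) \left(- \frac{1}{2338}\right) = \frac{4621}{5845} - \frac{\sqrt{2}}{11690}$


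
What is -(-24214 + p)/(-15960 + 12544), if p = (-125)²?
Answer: -1227/488 ≈ -2.5143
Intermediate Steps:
p = 15625
-(-24214 + p)/(-15960 + 12544) = -(-24214 + 15625)/(-15960 + 12544) = -(-8589)/(-3416) = -(-8589)*(-1)/3416 = -1*1227/488 = -1227/488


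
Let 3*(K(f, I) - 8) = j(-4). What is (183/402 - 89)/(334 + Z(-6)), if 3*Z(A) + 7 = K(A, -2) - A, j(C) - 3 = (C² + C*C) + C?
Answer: -106785/409772 ≈ -0.26060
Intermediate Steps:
j(C) = 3 + C + 2*C² (j(C) = 3 + ((C² + C*C) + C) = 3 + ((C² + C²) + C) = 3 + (2*C² + C) = 3 + (C + 2*C²) = 3 + C + 2*C²)
K(f, I) = 55/3 (K(f, I) = 8 + (3 - 4 + 2*(-4)²)/3 = 8 + (3 - 4 + 2*16)/3 = 8 + (3 - 4 + 32)/3 = 8 + (⅓)*31 = 8 + 31/3 = 55/3)
Z(A) = 34/9 - A/3 (Z(A) = -7/3 + (55/3 - A)/3 = -7/3 + (55/9 - A/3) = 34/9 - A/3)
(183/402 - 89)/(334 + Z(-6)) = (183/402 - 89)/(334 + (34/9 - ⅓*(-6))) = (183*(1/402) - 89)/(334 + (34/9 + 2)) = (61/134 - 89)/(334 + 52/9) = -11865/(134*3058/9) = -11865/134*9/3058 = -106785/409772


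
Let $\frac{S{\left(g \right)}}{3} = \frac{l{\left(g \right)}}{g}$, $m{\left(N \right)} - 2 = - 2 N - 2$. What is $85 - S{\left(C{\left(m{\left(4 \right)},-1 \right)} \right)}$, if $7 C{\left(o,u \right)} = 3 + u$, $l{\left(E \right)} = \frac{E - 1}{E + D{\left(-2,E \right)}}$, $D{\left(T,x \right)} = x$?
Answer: $\frac{785}{8} \approx 98.125$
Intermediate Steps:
$m{\left(N \right)} = - 2 N$ ($m{\left(N \right)} = 2 - \left(2 + 2 N\right) = - 2 N$)
$l{\left(E \right)} = \frac{-1 + E}{2 E}$ ($l{\left(E \right)} = \frac{E - 1}{E + E} = \frac{-1 + E}{2 E}$)
$C{\left(o,u \right)} = \frac{3}{7} + \frac{u}{7}$ ($C{\left(o,u \right)} = \frac{3 + u}{7} = \frac{3}{7} + \frac{u}{7}$)
$S{\left(g \right)} = \frac{3 \left(-1 + g\right)}{2 g^{2}}$ ($S{\left(g \right)} = 3 \frac{\frac{1}{2} \frac{1}{g} \left(-1 + g\right)}{g} = 3 \frac{-1 + g}{2 g^{2}} = \frac{3 \left(-1 + g\right)}{2 g^{2}}$)
$85 - S{\left(C{\left(m{\left(4 \right)},-1 \right)} \right)} = 85 - \frac{3 \left(-1 + \left(\frac{3}{7} + \frac{1}{7} \left(-1\right)\right)\right)}{2 \left(\frac{3}{7} + \frac{1}{7} \left(-1\right)\right)^{2}} = 85 - \frac{3 \left(-1 + \left(\frac{3}{7} - \frac{1}{7}\right)\right)}{2 \left(\frac{3}{7} - \frac{1}{7}\right)^{2}} = 85 - \frac{3 \left(-1 + \frac{2}{7}\right)}{2 \cdot \frac{4}{49}} = 85 - \frac{3}{2} \cdot \frac{49}{4} \left(- \frac{5}{7}\right) = 85 - - \frac{105}{8} = 85 + \frac{105}{8} = \frac{785}{8}$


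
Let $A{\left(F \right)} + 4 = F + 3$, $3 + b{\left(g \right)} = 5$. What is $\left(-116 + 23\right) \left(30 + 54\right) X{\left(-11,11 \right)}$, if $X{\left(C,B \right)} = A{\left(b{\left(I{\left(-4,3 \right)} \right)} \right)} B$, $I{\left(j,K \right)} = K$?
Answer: $-85932$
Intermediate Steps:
$b{\left(g \right)} = 2$ ($b{\left(g \right)} = -3 + 5 = 2$)
$A{\left(F \right)} = -1 + F$ ($A{\left(F \right)} = -4 + \left(F + 3\right) = -4 + \left(3 + F\right) = -1 + F$)
$X{\left(C,B \right)} = B$ ($X{\left(C,B \right)} = \left(-1 + 2\right) B = 1 B = B$)
$\left(-116 + 23\right) \left(30 + 54\right) X{\left(-11,11 \right)} = \left(-116 + 23\right) \left(30 + 54\right) 11 = \left(-93\right) 84 \cdot 11 = \left(-7812\right) 11 = -85932$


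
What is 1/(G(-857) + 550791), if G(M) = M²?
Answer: 1/1285240 ≈ 7.7806e-7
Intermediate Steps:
1/(G(-857) + 550791) = 1/((-857)² + 550791) = 1/(734449 + 550791) = 1/1285240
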